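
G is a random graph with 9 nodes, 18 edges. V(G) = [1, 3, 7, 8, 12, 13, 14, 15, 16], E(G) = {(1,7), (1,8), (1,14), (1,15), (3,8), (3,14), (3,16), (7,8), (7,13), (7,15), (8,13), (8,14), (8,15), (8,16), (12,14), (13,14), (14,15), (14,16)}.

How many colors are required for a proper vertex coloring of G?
Clique number ω(G) = 4 (lower bound: χ ≥ ω).
The clique on [3, 8, 14, 16] has size 4, forcing χ ≥ 4, and the coloring below uses 4 colors, so χ(G) = 4.
A valid 4-coloring: color 1: [7, 14]; color 2: [8, 12]; color 3: [13, 15, 16]; color 4: [1, 3].

χ(G) = 4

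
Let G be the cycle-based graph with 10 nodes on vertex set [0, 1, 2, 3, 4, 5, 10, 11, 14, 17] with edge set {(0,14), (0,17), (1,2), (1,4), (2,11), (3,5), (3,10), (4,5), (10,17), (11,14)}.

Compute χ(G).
χ(G) = 2

Clique number ω(G) = 2 (lower bound: χ ≥ ω).
The graph is bipartite (no odd cycle), so 2 colors suffice: χ(G) = 2.
A valid 2-coloring: color 1: [0, 1, 5, 10, 11]; color 2: [2, 3, 4, 14, 17].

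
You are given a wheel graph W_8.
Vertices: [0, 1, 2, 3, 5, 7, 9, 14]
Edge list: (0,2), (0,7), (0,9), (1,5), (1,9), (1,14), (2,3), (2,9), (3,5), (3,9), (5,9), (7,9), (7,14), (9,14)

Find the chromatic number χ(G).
Clique number ω(G) = 3 (lower bound: χ ≥ ω).
Odd cycle [2, 3, 5, 1, 14, 7, 0] needs 3 colors (χ ≥ 3).
Vertex 9 is adjacent to every vertex of [0, 1, 2, 3, 5, 7, 14], which already need 3 colors among themselves, so 9 needs a new color (χ ≥ 4).
The coloring below uses 4 colors, so χ(G) = 4.
A valid 4-coloring: color 1: [9]; color 2: [2, 5, 7]; color 3: [0, 1, 3]; color 4: [14].

χ(G) = 4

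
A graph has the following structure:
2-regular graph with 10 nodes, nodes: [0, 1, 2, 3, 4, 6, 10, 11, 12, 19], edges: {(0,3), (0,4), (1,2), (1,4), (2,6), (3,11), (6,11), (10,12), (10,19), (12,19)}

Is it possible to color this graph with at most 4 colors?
A valid 4-coloring: color 1: [0, 1, 6, 19]; color 2: [2, 4, 11, 12]; color 3: [3, 10].
(χ(G) = 3 ≤ 4.)

Yes, G is 4-colorable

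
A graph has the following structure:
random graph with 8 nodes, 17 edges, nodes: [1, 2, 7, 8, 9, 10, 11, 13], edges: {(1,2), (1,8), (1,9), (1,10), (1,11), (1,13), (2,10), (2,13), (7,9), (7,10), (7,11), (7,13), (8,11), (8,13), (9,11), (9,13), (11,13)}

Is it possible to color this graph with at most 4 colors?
A valid 4-coloring: color 1: [10, 13]; color 2: [1, 7]; color 3: [2, 11]; color 4: [8, 9].
(χ(G) = 4 ≤ 4.)

Yes, G is 4-colorable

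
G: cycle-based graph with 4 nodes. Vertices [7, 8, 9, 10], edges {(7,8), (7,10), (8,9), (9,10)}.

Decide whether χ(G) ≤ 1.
Edge (8,9) forces its endpoints to differ, so 1 color is not enough.

No, G is not 1-colorable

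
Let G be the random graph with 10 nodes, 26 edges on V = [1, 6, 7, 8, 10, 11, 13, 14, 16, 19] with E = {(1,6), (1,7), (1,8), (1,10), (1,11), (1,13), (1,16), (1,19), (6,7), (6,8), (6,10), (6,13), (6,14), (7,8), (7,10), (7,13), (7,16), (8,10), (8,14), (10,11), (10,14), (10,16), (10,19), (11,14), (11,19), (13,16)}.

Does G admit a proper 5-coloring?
Yes, G is 5-colorable

A valid 5-coloring: color 1: [1, 14]; color 2: [10, 13]; color 3: [7, 11]; color 4: [6, 16, 19]; color 5: [8].
(χ(G) = 5 ≤ 5.)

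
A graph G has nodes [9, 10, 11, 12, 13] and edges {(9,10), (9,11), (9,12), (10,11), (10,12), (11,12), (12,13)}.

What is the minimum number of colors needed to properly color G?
χ(G) = 4

Clique number ω(G) = 4 (lower bound: χ ≥ ω).
The clique on [9, 10, 11, 12] has size 4, forcing χ ≥ 4, and the coloring below uses 4 colors, so χ(G) = 4.
A valid 4-coloring: color 1: [12]; color 2: [10, 13]; color 3: [9]; color 4: [11].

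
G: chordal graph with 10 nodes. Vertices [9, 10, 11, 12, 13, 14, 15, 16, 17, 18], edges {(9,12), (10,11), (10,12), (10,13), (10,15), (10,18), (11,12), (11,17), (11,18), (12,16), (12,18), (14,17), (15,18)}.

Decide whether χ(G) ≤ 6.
Yes, G is 6-colorable

A valid 6-coloring: color 1: [12, 13, 15, 17]; color 2: [9, 10, 14, 16]; color 3: [18]; color 4: [11].
(χ(G) = 4 ≤ 6.)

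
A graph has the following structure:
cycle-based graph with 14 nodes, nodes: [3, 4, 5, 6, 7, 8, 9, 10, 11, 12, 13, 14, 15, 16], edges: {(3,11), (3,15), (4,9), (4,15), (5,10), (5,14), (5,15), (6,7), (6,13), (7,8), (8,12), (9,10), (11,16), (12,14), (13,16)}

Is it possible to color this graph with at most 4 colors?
A valid 4-coloring: color 1: [4, 5, 7, 11, 12, 13]; color 2: [6, 8, 9, 14, 15, 16]; color 3: [3, 10].
(χ(G) = 3 ≤ 4.)

Yes, G is 4-colorable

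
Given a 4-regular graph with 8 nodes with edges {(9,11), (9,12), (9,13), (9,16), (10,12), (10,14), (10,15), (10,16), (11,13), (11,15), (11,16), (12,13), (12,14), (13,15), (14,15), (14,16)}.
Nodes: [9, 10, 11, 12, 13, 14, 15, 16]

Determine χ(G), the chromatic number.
χ(G) = 4

Clique number ω(G) = 3 (lower bound: χ ≥ ω).
Suppose a proper 3-coloring c exists. The clique [9, 11, 13] takes 3 distinct colors; by symmetry let c(9) = 1, c(11) = 2, c(13) = 3.
- Vertex 12: neighbors [9, 13] already have colors [1, 3] ⇒ c(12) = 2.
- Vertex 15: neighbors [11, 13] already have colors [2, 3] ⇒ c(15) = 1.
- Vertex 10: neighbors [15, 12] already have colors [1, 2] ⇒ c(10) = 3.
- Vertex 14: neighbors [15, 12, 10] already have colors [1, 2, 3] — all 3 colors blocked. Contradiction.
The forced assignments end in a contradiction, so G has no proper 3-coloring (χ ≥ 4).
The coloring below uses 4 colors, so χ(G) = 4.
A valid 4-coloring: color 1: [9, 14]; color 2: [10, 11]; color 3: [13, 16]; color 4: [12, 15].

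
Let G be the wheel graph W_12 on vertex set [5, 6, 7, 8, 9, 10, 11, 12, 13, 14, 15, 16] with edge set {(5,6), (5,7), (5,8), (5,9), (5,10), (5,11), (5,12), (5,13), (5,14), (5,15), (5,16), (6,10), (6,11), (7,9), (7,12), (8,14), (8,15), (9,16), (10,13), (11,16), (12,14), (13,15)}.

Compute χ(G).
Clique number ω(G) = 3 (lower bound: χ ≥ ω).
Odd cycle [9, 7, 12, 14, 8, 15, 13, 10, 6, 11, 16] needs 3 colors (χ ≥ 3).
Vertex 5 is adjacent to every vertex of [6, 7, 8, 9, 10, 11, 12, 13, 14, 15, 16], which already need 3 colors among themselves, so 5 needs a new color (χ ≥ 4).
The coloring below uses 4 colors, so χ(G) = 4.
A valid 4-coloring: color 1: [5]; color 2: [8, 9, 11, 12, 13]; color 3: [7, 10, 14, 15, 16]; color 4: [6].

χ(G) = 4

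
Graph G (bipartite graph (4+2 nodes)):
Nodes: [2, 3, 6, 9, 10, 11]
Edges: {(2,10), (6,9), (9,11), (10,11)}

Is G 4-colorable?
Yes, G is 4-colorable

A valid 4-coloring: color 1: [2, 3, 6, 11]; color 2: [9, 10].
(χ(G) = 2 ≤ 4.)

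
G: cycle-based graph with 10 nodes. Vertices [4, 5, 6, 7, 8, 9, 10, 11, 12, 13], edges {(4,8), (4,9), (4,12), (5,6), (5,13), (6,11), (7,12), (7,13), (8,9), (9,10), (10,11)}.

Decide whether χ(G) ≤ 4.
A valid 4-coloring: color 1: [4, 5, 7, 11]; color 2: [6, 9, 12, 13]; color 3: [8, 10].
(χ(G) = 3 ≤ 4.)

Yes, G is 4-colorable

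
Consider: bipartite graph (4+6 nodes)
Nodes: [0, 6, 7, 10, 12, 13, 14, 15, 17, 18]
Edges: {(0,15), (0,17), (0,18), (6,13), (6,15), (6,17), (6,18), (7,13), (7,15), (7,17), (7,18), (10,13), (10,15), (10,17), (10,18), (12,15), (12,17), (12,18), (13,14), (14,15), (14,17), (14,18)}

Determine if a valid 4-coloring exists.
A valid 4-coloring: color 1: [13, 15, 17, 18]; color 2: [0, 6, 7, 10, 12, 14].
(χ(G) = 2 ≤ 4.)

Yes, G is 4-colorable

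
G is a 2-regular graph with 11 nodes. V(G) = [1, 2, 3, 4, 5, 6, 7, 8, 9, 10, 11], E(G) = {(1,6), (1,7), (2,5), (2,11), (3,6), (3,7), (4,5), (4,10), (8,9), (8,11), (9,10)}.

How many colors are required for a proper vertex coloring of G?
Clique number ω(G) = 2 (lower bound: χ ≥ ω).
Odd cycle [4, 5, 2, 11, 8, 9, 10] needs 3 colors (χ ≥ 3).
The coloring below uses 3 colors, so χ(G) = 3.
A valid 3-coloring: color 1: [1, 3, 4, 9, 11]; color 2: [2, 6, 7, 8, 10]; color 3: [5].

χ(G) = 3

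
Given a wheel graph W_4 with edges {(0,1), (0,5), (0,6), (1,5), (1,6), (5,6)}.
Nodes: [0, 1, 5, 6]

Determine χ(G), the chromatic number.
Clique number ω(G) = 4 (lower bound: χ ≥ ω).
The clique on [0, 1, 5, 6] has size 4, forcing χ ≥ 4, and the coloring below uses 4 colors, so χ(G) = 4.
A valid 4-coloring: color 1: [1]; color 2: [5]; color 3: [0]; color 4: [6].

χ(G) = 4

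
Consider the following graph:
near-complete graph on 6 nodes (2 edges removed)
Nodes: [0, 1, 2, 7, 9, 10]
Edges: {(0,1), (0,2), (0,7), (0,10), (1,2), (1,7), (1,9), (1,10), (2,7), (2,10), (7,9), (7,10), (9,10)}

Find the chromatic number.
Clique number ω(G) = 5 (lower bound: χ ≥ ω).
The clique on [0, 1, 2, 7, 10] has size 5, forcing χ ≥ 5, and the coloring below uses 5 colors, so χ(G) = 5.
A valid 5-coloring: color 1: [10]; color 2: [1]; color 3: [7]; color 4: [2, 9]; color 5: [0].

χ(G) = 5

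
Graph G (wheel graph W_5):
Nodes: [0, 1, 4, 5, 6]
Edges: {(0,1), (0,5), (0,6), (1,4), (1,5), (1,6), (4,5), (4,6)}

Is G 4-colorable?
A valid 4-coloring: color 1: [1]; color 2: [5, 6]; color 3: [0, 4].
(χ(G) = 3 ≤ 4.)

Yes, G is 4-colorable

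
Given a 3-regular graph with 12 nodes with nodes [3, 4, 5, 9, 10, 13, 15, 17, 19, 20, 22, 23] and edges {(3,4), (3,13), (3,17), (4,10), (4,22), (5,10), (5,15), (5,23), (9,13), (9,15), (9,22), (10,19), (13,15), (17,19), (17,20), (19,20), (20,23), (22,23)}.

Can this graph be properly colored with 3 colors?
Yes, G is 3-colorable

A valid 3-coloring: color 1: [4, 5, 13, 20]; color 2: [10, 15, 17, 22]; color 3: [3, 9, 19, 23].
(χ(G) = 3 ≤ 3.)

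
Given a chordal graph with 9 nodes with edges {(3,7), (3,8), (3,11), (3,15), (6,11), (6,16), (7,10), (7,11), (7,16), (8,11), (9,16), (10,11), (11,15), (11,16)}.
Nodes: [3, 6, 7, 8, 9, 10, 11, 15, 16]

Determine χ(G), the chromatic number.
Clique number ω(G) = 3 (lower bound: χ ≥ ω).
The clique on [6, 11, 16] has size 3, forcing χ ≥ 3, and the coloring below uses 3 colors, so χ(G) = 3.
A valid 3-coloring: color 1: [9, 11]; color 2: [6, 7, 8, 15]; color 3: [3, 10, 16].

χ(G) = 3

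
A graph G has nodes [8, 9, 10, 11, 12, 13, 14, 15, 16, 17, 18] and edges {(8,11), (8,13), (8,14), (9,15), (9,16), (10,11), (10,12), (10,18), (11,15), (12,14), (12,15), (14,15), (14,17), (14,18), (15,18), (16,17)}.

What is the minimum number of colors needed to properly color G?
χ(G) = 3

Clique number ω(G) = 3 (lower bound: χ ≥ ω).
The clique on [14, 15, 18] has size 3, forcing χ ≥ 3, and the coloring below uses 3 colors, so χ(G) = 3.
A valid 3-coloring: color 1: [8, 10, 15, 17]; color 2: [11, 13, 14, 16]; color 3: [9, 12, 18].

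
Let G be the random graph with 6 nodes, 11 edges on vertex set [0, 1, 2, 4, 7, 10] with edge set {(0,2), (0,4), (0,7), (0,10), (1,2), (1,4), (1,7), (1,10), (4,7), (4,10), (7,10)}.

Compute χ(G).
χ(G) = 4

Clique number ω(G) = 4 (lower bound: χ ≥ ω).
The clique on [0, 4, 7, 10] has size 4, forcing χ ≥ 4, and the coloring below uses 4 colors, so χ(G) = 4.
A valid 4-coloring: color 1: [2, 10]; color 2: [4]; color 3: [7]; color 4: [0, 1].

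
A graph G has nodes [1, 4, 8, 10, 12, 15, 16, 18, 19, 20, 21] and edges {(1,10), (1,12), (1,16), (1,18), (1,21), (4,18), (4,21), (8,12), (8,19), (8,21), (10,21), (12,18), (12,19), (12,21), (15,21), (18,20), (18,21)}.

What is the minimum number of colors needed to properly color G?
χ(G) = 4

Clique number ω(G) = 4 (lower bound: χ ≥ ω).
The clique on [1, 12, 18, 21] has size 4, forcing χ ≥ 4, and the coloring below uses 4 colors, so χ(G) = 4.
A valid 4-coloring: color 1: [16, 19, 20, 21]; color 2: [8, 10, 15, 18]; color 3: [1, 4]; color 4: [12].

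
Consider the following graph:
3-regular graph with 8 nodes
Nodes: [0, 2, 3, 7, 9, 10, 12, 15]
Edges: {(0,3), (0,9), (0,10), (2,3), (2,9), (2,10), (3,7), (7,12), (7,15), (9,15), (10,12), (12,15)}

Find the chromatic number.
χ(G) = 3

Clique number ω(G) = 3 (lower bound: χ ≥ ω).
The clique on [7, 12, 15] has size 3, forcing χ ≥ 3, and the coloring below uses 3 colors, so χ(G) = 3.
A valid 3-coloring: color 1: [0, 2, 12]; color 2: [3, 10, 15]; color 3: [7, 9].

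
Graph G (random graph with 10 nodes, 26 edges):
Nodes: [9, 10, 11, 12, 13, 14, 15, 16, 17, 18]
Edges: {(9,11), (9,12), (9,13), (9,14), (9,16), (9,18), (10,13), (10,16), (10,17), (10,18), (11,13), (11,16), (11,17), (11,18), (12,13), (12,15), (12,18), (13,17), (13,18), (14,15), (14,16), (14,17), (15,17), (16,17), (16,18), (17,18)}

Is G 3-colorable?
The clique on vertices [9, 11, 16, 18] has size 4 > 3, so it alone needs 4 colors.

No, G is not 3-colorable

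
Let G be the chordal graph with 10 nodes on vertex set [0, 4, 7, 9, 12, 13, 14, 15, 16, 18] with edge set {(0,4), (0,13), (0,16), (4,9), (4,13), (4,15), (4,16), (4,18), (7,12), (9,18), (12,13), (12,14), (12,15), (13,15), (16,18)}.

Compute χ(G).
χ(G) = 3

Clique number ω(G) = 3 (lower bound: χ ≥ ω).
The clique on [0, 4, 16] has size 3, forcing χ ≥ 3, and the coloring below uses 3 colors, so χ(G) = 3.
A valid 3-coloring: color 1: [4, 12]; color 2: [7, 9, 13, 14, 16]; color 3: [0, 15, 18].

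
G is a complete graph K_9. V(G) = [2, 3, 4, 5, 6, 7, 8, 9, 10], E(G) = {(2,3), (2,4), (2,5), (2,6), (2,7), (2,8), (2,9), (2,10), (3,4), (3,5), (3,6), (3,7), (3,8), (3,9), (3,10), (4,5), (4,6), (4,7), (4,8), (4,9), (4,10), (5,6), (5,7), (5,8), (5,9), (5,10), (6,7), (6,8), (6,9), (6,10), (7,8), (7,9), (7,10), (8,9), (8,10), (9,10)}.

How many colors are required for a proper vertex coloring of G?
χ(G) = 9

Clique number ω(G) = 9 (lower bound: χ ≥ ω).
The clique on [2, 3, 4, 5, 6, 7, 8, 9, 10] has size 9, forcing χ ≥ 9, and the coloring below uses 9 colors, so χ(G) = 9.
A valid 9-coloring: color 1: [4]; color 2: [5]; color 3: [6]; color 4: [3]; color 5: [8]; color 6: [9]; color 7: [7]; color 8: [10]; color 9: [2].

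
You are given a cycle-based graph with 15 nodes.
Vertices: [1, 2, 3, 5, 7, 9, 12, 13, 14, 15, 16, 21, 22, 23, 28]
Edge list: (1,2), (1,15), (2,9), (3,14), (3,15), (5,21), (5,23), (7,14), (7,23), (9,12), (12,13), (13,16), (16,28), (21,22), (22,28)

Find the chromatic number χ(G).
Clique number ω(G) = 2 (lower bound: χ ≥ ω).
Odd cycle [22, 21, 5, 23, 7, 14, 3, 15, 1, 2, 9, 12, 13, 16, 28] needs 3 colors (χ ≥ 3).
The coloring below uses 3 colors, so χ(G) = 3.
A valid 3-coloring: color 1: [1, 3, 5, 7, 9, 16, 22]; color 2: [2, 12, 14, 15, 21, 23, 28]; color 3: [13].

χ(G) = 3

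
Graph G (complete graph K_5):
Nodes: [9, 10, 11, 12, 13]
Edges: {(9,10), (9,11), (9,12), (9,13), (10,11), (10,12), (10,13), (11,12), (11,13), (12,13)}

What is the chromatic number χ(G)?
χ(G) = 5

Clique number ω(G) = 5 (lower bound: χ ≥ ω).
The clique on [9, 10, 11, 12, 13] has size 5, forcing χ ≥ 5, and the coloring below uses 5 colors, so χ(G) = 5.
A valid 5-coloring: color 1: [12]; color 2: [13]; color 3: [10]; color 4: [9]; color 5: [11].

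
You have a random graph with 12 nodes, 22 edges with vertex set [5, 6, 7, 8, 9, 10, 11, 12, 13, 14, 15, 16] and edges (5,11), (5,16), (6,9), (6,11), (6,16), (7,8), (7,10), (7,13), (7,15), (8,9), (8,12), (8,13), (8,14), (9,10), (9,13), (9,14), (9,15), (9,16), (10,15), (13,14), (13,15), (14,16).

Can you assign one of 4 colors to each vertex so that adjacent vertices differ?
Yes, G is 4-colorable

A valid 4-coloring: color 1: [7, 9, 11, 12]; color 2: [10, 13, 16]; color 3: [5, 6, 8, 15]; color 4: [14].
(χ(G) = 4 ≤ 4.)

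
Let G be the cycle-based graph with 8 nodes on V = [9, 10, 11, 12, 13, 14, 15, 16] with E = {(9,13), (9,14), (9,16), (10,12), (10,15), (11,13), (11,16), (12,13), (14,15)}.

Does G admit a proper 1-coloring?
No, G is not 1-colorable

Edge (9,16) forces its endpoints to differ, so 1 color is not enough.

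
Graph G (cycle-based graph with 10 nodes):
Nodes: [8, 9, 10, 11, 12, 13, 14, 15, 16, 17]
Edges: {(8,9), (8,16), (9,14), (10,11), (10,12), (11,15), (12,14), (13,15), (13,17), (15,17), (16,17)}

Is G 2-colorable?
The clique on vertices [13, 15, 17] has size 3 > 2, so it alone needs 3 colors.

No, G is not 2-colorable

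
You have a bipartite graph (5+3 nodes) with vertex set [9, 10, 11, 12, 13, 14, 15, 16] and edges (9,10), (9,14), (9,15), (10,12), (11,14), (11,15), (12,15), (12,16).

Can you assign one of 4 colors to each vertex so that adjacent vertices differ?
Yes, G is 4-colorable

A valid 4-coloring: color 1: [10, 13, 14, 15, 16]; color 2: [9, 11, 12].
(χ(G) = 2 ≤ 4.)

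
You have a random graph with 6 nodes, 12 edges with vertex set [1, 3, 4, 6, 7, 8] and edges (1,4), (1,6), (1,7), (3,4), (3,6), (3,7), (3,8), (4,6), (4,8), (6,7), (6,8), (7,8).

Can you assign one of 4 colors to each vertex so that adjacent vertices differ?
Yes, G is 4-colorable

A valid 4-coloring: color 1: [6]; color 2: [1, 8]; color 3: [4, 7]; color 4: [3].
(χ(G) = 4 ≤ 4.)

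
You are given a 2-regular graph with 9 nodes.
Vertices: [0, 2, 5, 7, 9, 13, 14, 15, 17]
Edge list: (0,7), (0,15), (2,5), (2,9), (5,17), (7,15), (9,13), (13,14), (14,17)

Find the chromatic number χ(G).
χ(G) = 3

Clique number ω(G) = 3 (lower bound: χ ≥ ω).
The clique on [0, 7, 15] has size 3, forcing χ ≥ 3, and the coloring below uses 3 colors, so χ(G) = 3.
A valid 3-coloring: color 1: [2, 7, 13, 17]; color 2: [0, 5, 9, 14]; color 3: [15].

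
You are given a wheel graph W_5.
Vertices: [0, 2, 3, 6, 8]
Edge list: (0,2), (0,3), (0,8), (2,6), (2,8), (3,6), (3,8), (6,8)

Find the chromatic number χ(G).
χ(G) = 3

Clique number ω(G) = 3 (lower bound: χ ≥ ω).
The clique on [0, 2, 8] has size 3, forcing χ ≥ 3, and the coloring below uses 3 colors, so χ(G) = 3.
A valid 3-coloring: color 1: [8]; color 2: [0, 6]; color 3: [2, 3].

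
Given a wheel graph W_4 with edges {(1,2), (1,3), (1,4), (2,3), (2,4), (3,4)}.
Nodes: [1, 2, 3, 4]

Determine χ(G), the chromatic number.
Clique number ω(G) = 4 (lower bound: χ ≥ ω).
The clique on [1, 2, 3, 4] has size 4, forcing χ ≥ 4, and the coloring below uses 4 colors, so χ(G) = 4.
A valid 4-coloring: color 1: [3]; color 2: [1]; color 3: [2]; color 4: [4].

χ(G) = 4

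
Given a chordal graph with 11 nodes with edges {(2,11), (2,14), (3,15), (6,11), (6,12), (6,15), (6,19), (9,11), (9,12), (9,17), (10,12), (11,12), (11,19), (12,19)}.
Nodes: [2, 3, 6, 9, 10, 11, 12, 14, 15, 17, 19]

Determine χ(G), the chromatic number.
χ(G) = 4

Clique number ω(G) = 4 (lower bound: χ ≥ ω).
The clique on [6, 11, 12, 19] has size 4, forcing χ ≥ 4, and the coloring below uses 4 colors, so χ(G) = 4.
A valid 4-coloring: color 1: [10, 11, 14, 15, 17]; color 2: [2, 3, 12]; color 3: [6, 9]; color 4: [19].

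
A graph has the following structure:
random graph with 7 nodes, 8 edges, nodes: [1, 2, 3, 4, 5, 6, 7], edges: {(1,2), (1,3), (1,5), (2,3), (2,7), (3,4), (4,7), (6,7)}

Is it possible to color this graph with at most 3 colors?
A valid 3-coloring: color 1: [1, 7]; color 2: [2, 4, 5, 6]; color 3: [3].
(χ(G) = 3 ≤ 3.)

Yes, G is 3-colorable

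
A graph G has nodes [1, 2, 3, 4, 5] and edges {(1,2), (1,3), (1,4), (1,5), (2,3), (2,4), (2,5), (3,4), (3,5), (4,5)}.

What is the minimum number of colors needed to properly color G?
χ(G) = 5

Clique number ω(G) = 5 (lower bound: χ ≥ ω).
The clique on [1, 2, 3, 4, 5] has size 5, forcing χ ≥ 5, and the coloring below uses 5 colors, so χ(G) = 5.
A valid 5-coloring: color 1: [4]; color 2: [2]; color 3: [3]; color 4: [5]; color 5: [1].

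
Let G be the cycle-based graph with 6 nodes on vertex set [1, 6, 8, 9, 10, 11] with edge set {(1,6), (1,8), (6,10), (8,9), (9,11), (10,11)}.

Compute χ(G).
χ(G) = 2

Clique number ω(G) = 2 (lower bound: χ ≥ ω).
The graph is bipartite (no odd cycle), so 2 colors suffice: χ(G) = 2.
A valid 2-coloring: color 1: [1, 9, 10]; color 2: [6, 8, 11].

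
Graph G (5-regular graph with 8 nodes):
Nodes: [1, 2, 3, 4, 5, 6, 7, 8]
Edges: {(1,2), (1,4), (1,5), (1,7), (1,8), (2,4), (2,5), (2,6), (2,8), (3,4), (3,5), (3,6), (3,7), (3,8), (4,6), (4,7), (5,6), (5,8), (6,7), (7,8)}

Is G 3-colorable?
No, G is not 3-colorable

The clique on vertices [1, 2, 5, 8] has size 4 > 3, so it alone needs 4 colors.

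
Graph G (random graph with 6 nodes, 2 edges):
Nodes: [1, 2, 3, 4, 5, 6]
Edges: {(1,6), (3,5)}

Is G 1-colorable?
Edge (1,6) forces its endpoints to differ, so 1 color is not enough.

No, G is not 1-colorable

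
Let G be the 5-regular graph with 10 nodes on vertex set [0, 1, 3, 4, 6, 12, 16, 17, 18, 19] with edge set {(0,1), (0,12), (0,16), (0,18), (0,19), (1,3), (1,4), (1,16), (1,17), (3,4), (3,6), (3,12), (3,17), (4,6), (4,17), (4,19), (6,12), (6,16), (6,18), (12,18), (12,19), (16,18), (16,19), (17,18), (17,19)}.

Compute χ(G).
χ(G) = 4

Clique number ω(G) = 4 (lower bound: χ ≥ ω).
The clique on [1, 3, 4, 17] has size 4, forcing χ ≥ 4, and the coloring below uses 4 colors, so χ(G) = 4.
A valid 4-coloring: color 1: [3, 18, 19]; color 2: [0, 6, 17]; color 3: [1, 12]; color 4: [4, 16].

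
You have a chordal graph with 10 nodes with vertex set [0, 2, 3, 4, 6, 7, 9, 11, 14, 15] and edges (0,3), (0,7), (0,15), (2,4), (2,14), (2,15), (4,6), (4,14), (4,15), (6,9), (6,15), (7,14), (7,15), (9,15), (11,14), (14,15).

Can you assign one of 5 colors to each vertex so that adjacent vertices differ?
A valid 5-coloring: color 1: [3, 11, 15]; color 2: [0, 6, 14]; color 3: [4, 7, 9]; color 4: [2].
(χ(G) = 4 ≤ 5.)

Yes, G is 5-colorable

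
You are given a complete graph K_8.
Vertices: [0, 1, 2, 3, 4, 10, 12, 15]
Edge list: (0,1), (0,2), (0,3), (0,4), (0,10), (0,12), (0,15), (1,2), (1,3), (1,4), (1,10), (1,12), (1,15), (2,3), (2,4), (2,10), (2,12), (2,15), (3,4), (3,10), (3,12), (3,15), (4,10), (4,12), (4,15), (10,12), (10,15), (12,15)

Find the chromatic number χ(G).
Clique number ω(G) = 8 (lower bound: χ ≥ ω).
The clique on [0, 1, 2, 3, 4, 10, 12, 15] has size 8, forcing χ ≥ 8, and the coloring below uses 8 colors, so χ(G) = 8.
A valid 8-coloring: color 1: [12]; color 2: [2]; color 3: [15]; color 4: [4]; color 5: [10]; color 6: [1]; color 7: [3]; color 8: [0].

χ(G) = 8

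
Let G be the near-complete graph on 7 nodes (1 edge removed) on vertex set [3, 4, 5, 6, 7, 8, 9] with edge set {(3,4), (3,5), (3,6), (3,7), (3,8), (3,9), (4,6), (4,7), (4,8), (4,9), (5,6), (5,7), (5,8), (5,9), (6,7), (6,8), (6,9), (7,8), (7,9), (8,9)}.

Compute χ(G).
χ(G) = 6

Clique number ω(G) = 6 (lower bound: χ ≥ ω).
The clique on [3, 4, 6, 7, 8, 9] has size 6, forcing χ ≥ 6, and the coloring below uses 6 colors, so χ(G) = 6.
A valid 6-coloring: color 1: [9]; color 2: [7]; color 3: [3]; color 4: [6]; color 5: [8]; color 6: [4, 5].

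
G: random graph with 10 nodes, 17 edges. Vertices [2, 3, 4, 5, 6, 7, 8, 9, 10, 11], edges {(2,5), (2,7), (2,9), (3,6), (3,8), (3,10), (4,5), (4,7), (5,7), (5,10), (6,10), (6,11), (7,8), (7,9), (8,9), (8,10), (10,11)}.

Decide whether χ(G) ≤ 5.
Yes, G is 5-colorable

A valid 5-coloring: color 1: [7, 10]; color 2: [3, 5, 9, 11]; color 3: [2, 4, 6, 8].
(χ(G) = 3 ≤ 5.)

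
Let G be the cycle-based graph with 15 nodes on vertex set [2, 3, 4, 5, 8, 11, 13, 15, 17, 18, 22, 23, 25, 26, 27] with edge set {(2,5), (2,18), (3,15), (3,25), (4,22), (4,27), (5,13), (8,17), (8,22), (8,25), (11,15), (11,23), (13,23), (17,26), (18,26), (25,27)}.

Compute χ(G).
χ(G) = 3

Clique number ω(G) = 2 (lower bound: χ ≥ ω).
Odd cycle [27, 4, 22, 8, 25] needs 3 colors (χ ≥ 3).
The coloring below uses 3 colors, so χ(G) = 3.
A valid 3-coloring: color 1: [4, 5, 15, 17, 18, 23, 25]; color 2: [2, 3, 8, 11, 13, 26, 27]; color 3: [22].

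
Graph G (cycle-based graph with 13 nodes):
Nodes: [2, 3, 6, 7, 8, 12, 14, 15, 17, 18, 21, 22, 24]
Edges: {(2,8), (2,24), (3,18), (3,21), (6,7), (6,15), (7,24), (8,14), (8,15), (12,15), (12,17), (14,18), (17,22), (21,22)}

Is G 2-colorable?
No, G is not 2-colorable

Odd cycle [12, 15, 8, 14, 18, 3, 21, 22, 17] needs 3 colors (χ ≥ 3).
Hence χ(G) ≥ 3 > 2, so no proper 2-coloring exists.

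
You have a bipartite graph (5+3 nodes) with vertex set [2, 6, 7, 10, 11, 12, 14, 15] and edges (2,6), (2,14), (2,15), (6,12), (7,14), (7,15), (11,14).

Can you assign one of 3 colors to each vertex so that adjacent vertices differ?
Yes, G is 3-colorable

A valid 3-coloring: color 1: [2, 7, 10, 11, 12]; color 2: [6, 14, 15].
(χ(G) = 2 ≤ 3.)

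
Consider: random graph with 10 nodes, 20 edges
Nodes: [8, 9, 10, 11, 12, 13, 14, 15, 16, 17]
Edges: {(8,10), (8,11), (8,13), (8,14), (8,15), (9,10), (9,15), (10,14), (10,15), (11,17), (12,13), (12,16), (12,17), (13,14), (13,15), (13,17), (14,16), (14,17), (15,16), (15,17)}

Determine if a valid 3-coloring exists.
Yes, G is 3-colorable

A valid 3-coloring: color 1: [11, 12, 14, 15]; color 2: [10, 13, 16]; color 3: [8, 9, 17].
(χ(G) = 3 ≤ 3.)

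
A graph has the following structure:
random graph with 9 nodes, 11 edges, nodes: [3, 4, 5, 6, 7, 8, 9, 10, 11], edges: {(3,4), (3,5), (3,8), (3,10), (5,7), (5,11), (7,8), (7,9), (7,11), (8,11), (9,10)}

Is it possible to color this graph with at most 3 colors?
A valid 3-coloring: color 1: [3, 6, 7]; color 2: [4, 5, 8, 10]; color 3: [9, 11].
(χ(G) = 3 ≤ 3.)

Yes, G is 3-colorable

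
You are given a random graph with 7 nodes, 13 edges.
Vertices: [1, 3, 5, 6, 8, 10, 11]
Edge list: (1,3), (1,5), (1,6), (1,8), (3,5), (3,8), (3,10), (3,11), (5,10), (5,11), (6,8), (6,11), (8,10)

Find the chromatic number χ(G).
χ(G) = 3

Clique number ω(G) = 3 (lower bound: χ ≥ ω).
The clique on [1, 3, 8] has size 3, forcing χ ≥ 3, and the coloring below uses 3 colors, so χ(G) = 3.
A valid 3-coloring: color 1: [3, 6]; color 2: [1, 10, 11]; color 3: [5, 8].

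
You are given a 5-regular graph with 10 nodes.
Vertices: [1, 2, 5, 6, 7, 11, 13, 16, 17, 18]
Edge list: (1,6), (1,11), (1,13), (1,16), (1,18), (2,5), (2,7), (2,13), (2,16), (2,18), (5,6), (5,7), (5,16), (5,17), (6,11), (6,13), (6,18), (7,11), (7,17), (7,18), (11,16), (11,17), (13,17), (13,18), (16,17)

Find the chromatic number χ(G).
Clique number ω(G) = 4 (lower bound: χ ≥ ω).
The clique on [1, 6, 13, 18] has size 4, forcing χ ≥ 4, and the coloring below uses 4 colors, so χ(G) = 4.
A valid 4-coloring: color 1: [7, 13, 16]; color 2: [1, 2, 17]; color 3: [5, 11, 18]; color 4: [6].

χ(G) = 4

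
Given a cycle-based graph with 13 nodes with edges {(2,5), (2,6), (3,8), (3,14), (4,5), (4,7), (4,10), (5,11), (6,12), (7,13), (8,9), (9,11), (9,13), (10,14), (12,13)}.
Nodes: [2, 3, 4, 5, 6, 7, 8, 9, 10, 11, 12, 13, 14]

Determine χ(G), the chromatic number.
χ(G) = 3

Clique number ω(G) = 2 (lower bound: χ ≥ ω).
Odd cycle [2, 5, 4, 7, 13, 12, 6] needs 3 colors (χ ≥ 3).
The coloring below uses 3 colors, so χ(G) = 3.
A valid 3-coloring: color 1: [5, 6, 8, 13, 14]; color 2: [2, 3, 4, 9, 12]; color 3: [7, 10, 11].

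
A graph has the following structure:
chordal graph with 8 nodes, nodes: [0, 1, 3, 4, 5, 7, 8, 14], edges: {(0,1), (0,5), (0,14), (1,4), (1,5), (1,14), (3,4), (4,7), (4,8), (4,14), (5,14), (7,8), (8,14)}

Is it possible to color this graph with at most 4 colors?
Yes, G is 4-colorable

A valid 4-coloring: color 1: [3, 7, 14]; color 2: [4, 5]; color 3: [1, 8]; color 4: [0].
(χ(G) = 4 ≤ 4.)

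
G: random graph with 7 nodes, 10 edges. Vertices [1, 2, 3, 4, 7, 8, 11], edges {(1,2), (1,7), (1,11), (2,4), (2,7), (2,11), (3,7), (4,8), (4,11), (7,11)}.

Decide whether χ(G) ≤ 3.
The clique on vertices [1, 2, 7, 11] has size 4 > 3, so it alone needs 4 colors.

No, G is not 3-colorable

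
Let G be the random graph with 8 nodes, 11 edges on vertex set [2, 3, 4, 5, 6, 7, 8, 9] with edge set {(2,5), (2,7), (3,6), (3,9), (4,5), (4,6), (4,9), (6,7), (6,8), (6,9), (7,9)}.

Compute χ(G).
Clique number ω(G) = 3 (lower bound: χ ≥ ω).
The clique on [3, 6, 9] has size 3, forcing χ ≥ 3, and the coloring below uses 3 colors, so χ(G) = 3.
A valid 3-coloring: color 1: [5, 6]; color 2: [2, 8, 9]; color 3: [3, 4, 7].

χ(G) = 3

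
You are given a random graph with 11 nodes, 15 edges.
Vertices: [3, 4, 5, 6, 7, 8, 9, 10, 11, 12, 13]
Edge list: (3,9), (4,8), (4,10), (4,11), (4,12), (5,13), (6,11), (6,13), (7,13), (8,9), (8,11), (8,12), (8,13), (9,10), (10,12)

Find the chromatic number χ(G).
χ(G) = 3

Clique number ω(G) = 3 (lower bound: χ ≥ ω).
The clique on [4, 8, 11] has size 3, forcing χ ≥ 3, and the coloring below uses 3 colors, so χ(G) = 3.
A valid 3-coloring: color 1: [3, 5, 6, 7, 8, 10]; color 2: [4, 9, 13]; color 3: [11, 12].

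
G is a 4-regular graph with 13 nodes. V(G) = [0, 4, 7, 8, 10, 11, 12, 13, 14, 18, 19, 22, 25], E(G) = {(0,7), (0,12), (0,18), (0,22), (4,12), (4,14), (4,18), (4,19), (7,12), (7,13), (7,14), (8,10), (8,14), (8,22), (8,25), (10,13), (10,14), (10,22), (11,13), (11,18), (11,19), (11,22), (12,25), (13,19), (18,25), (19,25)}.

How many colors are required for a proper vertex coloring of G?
Clique number ω(G) = 3 (lower bound: χ ≥ ω).
The clique on [0, 7, 12] has size 3, forcing χ ≥ 3, and the coloring below uses 3 colors, so χ(G) = 3.
A valid 3-coloring: color 1: [4, 7, 10, 11, 25]; color 2: [12, 14, 18, 19, 22]; color 3: [0, 8, 13].

χ(G) = 3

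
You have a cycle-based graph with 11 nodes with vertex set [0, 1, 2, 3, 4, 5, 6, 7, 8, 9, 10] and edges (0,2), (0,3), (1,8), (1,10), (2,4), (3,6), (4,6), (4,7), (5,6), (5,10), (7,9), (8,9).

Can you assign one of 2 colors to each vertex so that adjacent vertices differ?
No, G is not 2-colorable

Odd cycle [3, 0, 2, 4, 6] needs 3 colors (χ ≥ 3).
Hence χ(G) ≥ 3 > 2, so no proper 2-coloring exists.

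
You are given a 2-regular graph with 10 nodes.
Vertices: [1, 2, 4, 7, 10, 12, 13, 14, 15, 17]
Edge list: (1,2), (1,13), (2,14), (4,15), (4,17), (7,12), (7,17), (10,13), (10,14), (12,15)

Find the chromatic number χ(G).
χ(G) = 3

Clique number ω(G) = 2 (lower bound: χ ≥ ω).
Odd cycle [15, 12, 7, 17, 4] needs 3 colors (χ ≥ 3).
The coloring below uses 3 colors, so χ(G) = 3.
A valid 3-coloring: color 1: [13, 14, 15, 17]; color 2: [1, 4, 10, 12]; color 3: [2, 7].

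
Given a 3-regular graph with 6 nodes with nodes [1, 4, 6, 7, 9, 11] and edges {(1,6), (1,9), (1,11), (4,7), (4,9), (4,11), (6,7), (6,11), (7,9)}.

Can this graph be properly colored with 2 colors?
No, G is not 2-colorable

The clique on vertices [1, 6, 11] has size 3 > 2, so it alone needs 3 colors.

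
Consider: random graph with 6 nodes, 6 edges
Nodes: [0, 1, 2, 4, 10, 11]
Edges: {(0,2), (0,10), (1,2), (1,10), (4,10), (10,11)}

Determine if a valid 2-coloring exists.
Yes, G is 2-colorable

A valid 2-coloring: color 1: [2, 10]; color 2: [0, 1, 4, 11].
(χ(G) = 2 ≤ 2.)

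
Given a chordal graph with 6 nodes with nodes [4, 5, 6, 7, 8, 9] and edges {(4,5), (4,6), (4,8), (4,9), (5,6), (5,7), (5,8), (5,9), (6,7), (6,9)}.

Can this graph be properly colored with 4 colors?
Yes, G is 4-colorable

A valid 4-coloring: color 1: [5]; color 2: [4, 7]; color 3: [6, 8]; color 4: [9].
(χ(G) = 4 ≤ 4.)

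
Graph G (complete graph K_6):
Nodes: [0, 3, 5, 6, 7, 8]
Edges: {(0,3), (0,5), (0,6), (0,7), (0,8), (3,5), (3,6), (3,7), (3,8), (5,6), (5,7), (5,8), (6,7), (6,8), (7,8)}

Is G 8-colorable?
Yes, G is 8-colorable

A valid 8-coloring: color 1: [8]; color 2: [3]; color 3: [7]; color 4: [5]; color 5: [6]; color 6: [0].
(χ(G) = 6 ≤ 8.)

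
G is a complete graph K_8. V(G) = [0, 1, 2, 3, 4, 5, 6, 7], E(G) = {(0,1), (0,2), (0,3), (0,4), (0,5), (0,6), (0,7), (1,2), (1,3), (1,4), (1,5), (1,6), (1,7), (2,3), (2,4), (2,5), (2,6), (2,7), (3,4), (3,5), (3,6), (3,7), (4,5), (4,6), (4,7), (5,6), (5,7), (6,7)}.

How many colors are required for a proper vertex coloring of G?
Clique number ω(G) = 8 (lower bound: χ ≥ ω).
The clique on [0, 1, 2, 3, 4, 5, 6, 7] has size 8, forcing χ ≥ 8, and the coloring below uses 8 colors, so χ(G) = 8.
A valid 8-coloring: color 1: [4]; color 2: [2]; color 3: [0]; color 4: [3]; color 5: [1]; color 6: [6]; color 7: [7]; color 8: [5].

χ(G) = 8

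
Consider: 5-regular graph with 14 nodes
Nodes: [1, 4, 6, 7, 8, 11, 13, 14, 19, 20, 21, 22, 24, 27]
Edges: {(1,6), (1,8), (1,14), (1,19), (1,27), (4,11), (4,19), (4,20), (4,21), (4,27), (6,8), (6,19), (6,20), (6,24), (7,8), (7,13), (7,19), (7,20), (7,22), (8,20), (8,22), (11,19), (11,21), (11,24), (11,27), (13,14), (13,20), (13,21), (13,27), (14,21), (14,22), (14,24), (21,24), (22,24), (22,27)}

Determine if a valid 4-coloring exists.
Yes, G is 4-colorable

A valid 4-coloring: color 1: [1, 11, 20, 22]; color 2: [8, 19, 21, 27]; color 3: [4, 6, 7, 14]; color 4: [13, 24].
(χ(G) = 4 ≤ 4.)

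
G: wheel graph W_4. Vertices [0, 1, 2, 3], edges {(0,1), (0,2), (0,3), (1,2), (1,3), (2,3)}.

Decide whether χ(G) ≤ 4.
A valid 4-coloring: color 1: [2]; color 2: [1]; color 3: [0]; color 4: [3].
(χ(G) = 4 ≤ 4.)

Yes, G is 4-colorable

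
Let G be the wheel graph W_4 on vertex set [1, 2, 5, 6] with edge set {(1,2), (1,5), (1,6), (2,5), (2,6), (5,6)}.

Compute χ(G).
Clique number ω(G) = 4 (lower bound: χ ≥ ω).
The clique on [1, 2, 5, 6] has size 4, forcing χ ≥ 4, and the coloring below uses 4 colors, so χ(G) = 4.
A valid 4-coloring: color 1: [2]; color 2: [5]; color 3: [1]; color 4: [6].

χ(G) = 4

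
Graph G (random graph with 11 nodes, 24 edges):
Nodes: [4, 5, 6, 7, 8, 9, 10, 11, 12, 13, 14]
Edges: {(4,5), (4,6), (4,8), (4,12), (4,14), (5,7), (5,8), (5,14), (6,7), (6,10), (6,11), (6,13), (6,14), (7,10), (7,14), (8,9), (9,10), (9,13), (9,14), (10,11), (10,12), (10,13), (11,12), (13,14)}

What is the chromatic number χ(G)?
χ(G) = 3

Clique number ω(G) = 3 (lower bound: χ ≥ ω).
The clique on [4, 5, 8] has size 3, forcing χ ≥ 3, and the coloring below uses 3 colors, so χ(G) = 3.
A valid 3-coloring: color 1: [8, 10, 14]; color 2: [5, 6, 9, 12]; color 3: [4, 7, 11, 13].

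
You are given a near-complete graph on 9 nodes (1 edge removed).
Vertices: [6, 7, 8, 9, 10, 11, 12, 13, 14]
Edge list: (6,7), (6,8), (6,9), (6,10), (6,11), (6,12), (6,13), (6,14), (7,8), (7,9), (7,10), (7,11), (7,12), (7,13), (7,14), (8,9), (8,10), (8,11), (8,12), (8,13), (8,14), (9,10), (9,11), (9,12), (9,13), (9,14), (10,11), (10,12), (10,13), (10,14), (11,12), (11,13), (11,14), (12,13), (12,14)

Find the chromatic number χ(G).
χ(G) = 8

Clique number ω(G) = 8 (lower bound: χ ≥ ω).
The clique on [6, 7, 8, 9, 10, 11, 12, 13] has size 8, forcing χ ≥ 8, and the coloring below uses 8 colors, so χ(G) = 8.
A valid 8-coloring: color 1: [9]; color 2: [10]; color 3: [8]; color 4: [12]; color 5: [6]; color 6: [7]; color 7: [11]; color 8: [13, 14].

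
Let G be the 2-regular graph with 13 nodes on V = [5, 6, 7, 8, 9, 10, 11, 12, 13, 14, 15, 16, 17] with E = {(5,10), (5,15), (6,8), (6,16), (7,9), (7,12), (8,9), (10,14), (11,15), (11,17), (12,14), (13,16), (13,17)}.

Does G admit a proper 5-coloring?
A valid 5-coloring: color 1: [5, 6, 9, 11, 13, 14]; color 2: [8, 10, 12, 15, 16, 17]; color 3: [7].
(χ(G) = 3 ≤ 5.)

Yes, G is 5-colorable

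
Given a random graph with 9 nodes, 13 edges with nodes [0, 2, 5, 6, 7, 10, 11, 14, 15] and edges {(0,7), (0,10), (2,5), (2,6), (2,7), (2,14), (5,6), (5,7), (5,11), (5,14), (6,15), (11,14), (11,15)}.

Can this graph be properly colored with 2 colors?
No, G is not 2-colorable

The clique on vertices [2, 5, 7] has size 3 > 2, so it alone needs 3 colors.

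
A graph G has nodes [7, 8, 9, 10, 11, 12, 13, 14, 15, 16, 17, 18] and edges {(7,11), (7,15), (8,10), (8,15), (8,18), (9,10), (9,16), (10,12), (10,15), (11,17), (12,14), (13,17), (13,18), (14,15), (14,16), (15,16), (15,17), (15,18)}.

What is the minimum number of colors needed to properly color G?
χ(G) = 3

Clique number ω(G) = 3 (lower bound: χ ≥ ω).
The clique on [8, 15, 18] has size 3, forcing χ ≥ 3, and the coloring below uses 3 colors, so χ(G) = 3.
A valid 3-coloring: color 1: [9, 11, 12, 13, 15]; color 2: [7, 10, 14, 17, 18]; color 3: [8, 16].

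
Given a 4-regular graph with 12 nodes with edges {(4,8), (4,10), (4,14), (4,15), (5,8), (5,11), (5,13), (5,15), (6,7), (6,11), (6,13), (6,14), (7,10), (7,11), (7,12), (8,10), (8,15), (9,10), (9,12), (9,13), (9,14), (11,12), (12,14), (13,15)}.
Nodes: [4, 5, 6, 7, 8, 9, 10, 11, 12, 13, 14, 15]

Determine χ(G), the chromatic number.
Clique number ω(G) = 3 (lower bound: χ ≥ ω).
The clique on [4, 8, 10] has size 3, forcing χ ≥ 3, and the coloring below uses 3 colors, so χ(G) = 3.
A valid 3-coloring: color 1: [6, 10, 12, 15]; color 2: [8, 11, 13, 14]; color 3: [4, 5, 7, 9].

χ(G) = 3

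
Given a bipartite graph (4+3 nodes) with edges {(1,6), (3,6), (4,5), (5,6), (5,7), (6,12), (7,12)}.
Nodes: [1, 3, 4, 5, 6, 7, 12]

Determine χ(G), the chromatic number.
χ(G) = 2

Clique number ω(G) = 2 (lower bound: χ ≥ ω).
The graph is bipartite (no odd cycle), so 2 colors suffice: χ(G) = 2.
A valid 2-coloring: color 1: [4, 6, 7]; color 2: [1, 3, 5, 12].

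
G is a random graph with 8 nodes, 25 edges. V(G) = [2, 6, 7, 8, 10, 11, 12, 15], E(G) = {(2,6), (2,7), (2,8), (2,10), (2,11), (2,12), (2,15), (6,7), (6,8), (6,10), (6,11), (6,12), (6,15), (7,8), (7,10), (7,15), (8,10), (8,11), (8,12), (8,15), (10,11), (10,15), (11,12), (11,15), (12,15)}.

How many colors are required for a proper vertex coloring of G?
χ(G) = 6

Clique number ω(G) = 6 (lower bound: χ ≥ ω).
The clique on [2, 6, 8, 10, 11, 15] has size 6, forcing χ ≥ 6, and the coloring below uses 6 colors, so χ(G) = 6.
A valid 6-coloring: color 1: [6]; color 2: [2]; color 3: [15]; color 4: [8]; color 5: [10, 12]; color 6: [7, 11].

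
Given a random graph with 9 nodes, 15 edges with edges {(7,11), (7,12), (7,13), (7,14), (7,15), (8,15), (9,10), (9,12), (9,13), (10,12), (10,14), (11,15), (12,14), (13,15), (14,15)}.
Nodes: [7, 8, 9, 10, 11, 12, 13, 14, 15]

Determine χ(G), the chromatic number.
Clique number ω(G) = 3 (lower bound: χ ≥ ω).
Suppose a proper 3-coloring c exists. The clique [7, 11, 15] takes 3 distinct colors; by symmetry let c(7) = 1, c(11) = 2, c(15) = 3.
- Vertex 14: neighbors [7, 15] already have colors [1, 3] ⇒ c(14) = 2.
- Vertex 12: neighbors [7, 14] already have colors [1, 2] ⇒ c(12) = 3.
- Vertex 10: neighbors [14, 12] already have colors [2, 3] ⇒ c(10) = 1.
- Vertex 9: neighbors [10, 12] already have colors [1, 3] ⇒ c(9) = 2.
- Vertex 13: neighbors [7, 9, 15] already have colors [1, 2, 3] — all 3 colors blocked. Contradiction.
The forced assignments end in a contradiction, so G has no proper 3-coloring (χ ≥ 4).
The coloring below uses 4 colors, so χ(G) = 4.
A valid 4-coloring: color 1: [7, 8, 10]; color 2: [12, 15]; color 3: [11, 13, 14]; color 4: [9].

χ(G) = 4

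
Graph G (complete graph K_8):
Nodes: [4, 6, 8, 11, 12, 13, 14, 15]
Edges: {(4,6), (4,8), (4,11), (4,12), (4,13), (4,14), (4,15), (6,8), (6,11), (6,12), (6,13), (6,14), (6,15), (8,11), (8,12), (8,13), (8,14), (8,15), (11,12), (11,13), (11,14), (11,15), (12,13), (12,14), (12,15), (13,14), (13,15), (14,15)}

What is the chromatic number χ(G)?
χ(G) = 8

Clique number ω(G) = 8 (lower bound: χ ≥ ω).
The clique on [4, 6, 8, 11, 12, 13, 14, 15] has size 8, forcing χ ≥ 8, and the coloring below uses 8 colors, so χ(G) = 8.
A valid 8-coloring: color 1: [14]; color 2: [6]; color 3: [4]; color 4: [11]; color 5: [12]; color 6: [15]; color 7: [13]; color 8: [8].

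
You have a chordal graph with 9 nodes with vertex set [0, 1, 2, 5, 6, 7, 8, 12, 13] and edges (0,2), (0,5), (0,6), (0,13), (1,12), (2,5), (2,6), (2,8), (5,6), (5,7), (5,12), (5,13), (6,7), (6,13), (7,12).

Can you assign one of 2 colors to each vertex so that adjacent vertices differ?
No, G is not 2-colorable

The clique on vertices [0, 2, 5, 6] has size 4 > 2, so it alone needs 4 colors.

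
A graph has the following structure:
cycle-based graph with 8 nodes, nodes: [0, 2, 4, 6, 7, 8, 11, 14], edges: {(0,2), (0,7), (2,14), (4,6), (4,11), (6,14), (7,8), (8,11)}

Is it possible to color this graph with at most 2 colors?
A valid 2-coloring: color 1: [0, 4, 8, 14]; color 2: [2, 6, 7, 11].
(χ(G) = 2 ≤ 2.)

Yes, G is 2-colorable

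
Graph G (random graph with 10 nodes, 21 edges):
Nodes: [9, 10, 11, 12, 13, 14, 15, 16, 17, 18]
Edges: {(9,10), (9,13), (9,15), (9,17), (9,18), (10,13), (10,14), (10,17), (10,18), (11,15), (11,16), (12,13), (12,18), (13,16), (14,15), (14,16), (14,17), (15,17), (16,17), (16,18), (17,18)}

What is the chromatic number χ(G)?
Clique number ω(G) = 4 (lower bound: χ ≥ ω).
The clique on [9, 10, 17, 18] has size 4, forcing χ ≥ 4, and the coloring below uses 4 colors, so χ(G) = 4.
A valid 4-coloring: color 1: [11, 13, 17]; color 2: [10, 12, 15, 16]; color 3: [9, 14]; color 4: [18].

χ(G) = 4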